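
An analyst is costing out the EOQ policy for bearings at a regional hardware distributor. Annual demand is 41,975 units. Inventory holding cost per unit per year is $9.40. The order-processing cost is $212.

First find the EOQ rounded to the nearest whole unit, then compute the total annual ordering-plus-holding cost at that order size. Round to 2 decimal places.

$12,934.28

Optimal lot size Q* = (2 × 41,975 × $212 / $9.4)^½ ≈ 1,375.99 → Q = 1,376 units
Ordering: D/Q × S = 41,975/1,376 × $212 = $6,467.08
Holding:  Q/2 × H = 1,376/2 × $9.4 = $6,467.20
Total = $6,467.08 + $6,467.20 = $12,934.28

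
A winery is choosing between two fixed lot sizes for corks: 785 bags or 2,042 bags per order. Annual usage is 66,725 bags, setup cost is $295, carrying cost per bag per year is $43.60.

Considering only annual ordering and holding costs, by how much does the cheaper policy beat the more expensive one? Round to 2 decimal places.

$11,967.11

For each Q, cost = (D/Q)·S + (Q/2)·H.
TC(785) = (66,725/785)×295 + (785/2)×43.6 = $42,188.00
TC(2,042) = (66,725/2,042)×295 + (2,042/2)×43.6 = $54,155.11
|ΔTC| = |$42,188.00 − $54,155.11| = $11,967.11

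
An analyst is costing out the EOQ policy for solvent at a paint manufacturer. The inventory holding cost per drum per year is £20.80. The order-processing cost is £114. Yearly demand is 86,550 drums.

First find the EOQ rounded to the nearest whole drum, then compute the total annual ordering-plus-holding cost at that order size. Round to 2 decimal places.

£20,259.68

EOQ = √(2DS/H) = √(2 × 86,550 × 114 / 20.8)
    = √(948,721.15) ≈ 974.02 → Q = 974 drums
Orders/yr = 86,550/974 = 88.860; ordering cost = 88.860 × £114 = £10,130.08
Average inventory = 974/2 = 487; holding cost = 487 × £20.8 = £10,129.60
Total = £10,130.08 + £10,129.60 = £20,259.68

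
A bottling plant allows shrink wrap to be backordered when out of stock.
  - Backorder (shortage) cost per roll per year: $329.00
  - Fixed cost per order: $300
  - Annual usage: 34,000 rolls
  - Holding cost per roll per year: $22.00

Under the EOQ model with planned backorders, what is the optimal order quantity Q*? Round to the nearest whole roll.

Q* = √(2DS/H) · √((H + b)/b)
   = √(2 × 34,000 × 300 / 22) · √((22 + 329) / 329)
   = 962.950 × 1.0329 ≈ 994.62

995 rolls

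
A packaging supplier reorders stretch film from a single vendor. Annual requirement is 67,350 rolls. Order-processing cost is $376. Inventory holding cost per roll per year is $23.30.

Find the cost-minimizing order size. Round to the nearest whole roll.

2DS/H = 2·67,350·376/23.3 = 2,173,699.57
EOQ = √2,173,699.57 ≈ 1,474.35

1,474 rolls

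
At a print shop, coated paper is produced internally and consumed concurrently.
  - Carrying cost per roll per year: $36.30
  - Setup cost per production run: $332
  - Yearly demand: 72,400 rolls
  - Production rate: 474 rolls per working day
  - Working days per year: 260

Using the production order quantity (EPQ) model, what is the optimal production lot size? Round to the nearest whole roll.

Daily demand d = 72,400/260 = 278.462; p = 474; 1 − d/p = 0.41253
EPQ = √(2DS / (H(1 − d/p)))
    = √(2 × 72,400 × 332 / (36.3 × 0.41253)) ≈ 1,791.73

1,792 rolls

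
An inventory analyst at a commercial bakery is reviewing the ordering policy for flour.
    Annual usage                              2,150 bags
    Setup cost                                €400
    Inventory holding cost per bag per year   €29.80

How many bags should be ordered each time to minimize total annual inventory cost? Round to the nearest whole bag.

2DS/H = 2·2,150·400/29.8 = 57,718.12
EOQ = √57,718.12 ≈ 240.25

240 bags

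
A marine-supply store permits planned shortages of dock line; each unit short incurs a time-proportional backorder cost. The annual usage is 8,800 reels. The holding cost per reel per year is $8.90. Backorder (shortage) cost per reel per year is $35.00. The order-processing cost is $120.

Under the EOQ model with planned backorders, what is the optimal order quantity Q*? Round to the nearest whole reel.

546 reels

Basic EOQ = √(2·8,800·120/8.9) = 487.138
Backorder adjustment √((H+b)/b) = √((8.9+35)/35) = 1.1199
Q* = 487.138 × 1.1199 ≈ 545.57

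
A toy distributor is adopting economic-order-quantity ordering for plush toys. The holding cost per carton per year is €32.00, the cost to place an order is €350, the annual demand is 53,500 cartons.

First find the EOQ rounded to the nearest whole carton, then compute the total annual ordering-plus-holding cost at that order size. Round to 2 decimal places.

€34,617.91

Optimal lot size Q* = (2 × 53,500 × €350 / €32)^½ ≈ 1,081.81 → Q = 1,082 cartons
Orders/yr = 53,500/1,082 = 49.445; ordering cost = 49.445 × €350 = €17,305.91
Average inventory = 1,082/2 = 541; holding cost = 541 × €32 = €17,312.00
Total = €17,305.91 + €17,312.00 = €34,617.91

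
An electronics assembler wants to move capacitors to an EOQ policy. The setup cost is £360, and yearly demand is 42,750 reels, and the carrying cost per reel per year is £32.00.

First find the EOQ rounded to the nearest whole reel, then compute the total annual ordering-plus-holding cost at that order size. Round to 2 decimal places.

£31,384.07

Optimal lot size Q* = (2 × 42,750 × £360 / £32)^½ ≈ 980.75 → Q = 981 reels
Annual ordering cost = (D/Q)·S = (42,750/981) × 360 = £15,688.07
Annual holding cost  = (Q/2)·H = (981/2) × 32 = £15,696.00
Total = £15,688.07 + £15,696.00 = £31,384.07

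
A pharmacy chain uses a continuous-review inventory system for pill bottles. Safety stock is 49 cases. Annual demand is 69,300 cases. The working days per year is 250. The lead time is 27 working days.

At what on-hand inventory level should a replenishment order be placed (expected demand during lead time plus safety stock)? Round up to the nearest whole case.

Daily demand d = 69,300 / 250 = 277.200 cases/day
Demand during lead time = 277.200 × 27 = 7,484.40
Reorder point = 7,484.40 + 49 = 7,533.40 → round up

7,534 cases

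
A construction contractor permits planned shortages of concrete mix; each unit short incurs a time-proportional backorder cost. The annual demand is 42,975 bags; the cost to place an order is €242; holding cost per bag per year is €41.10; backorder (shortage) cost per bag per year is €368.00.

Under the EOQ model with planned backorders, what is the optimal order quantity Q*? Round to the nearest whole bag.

Q* = √(2DS/H) · √((H + b)/b)
   = √(2 × 42,975 × 242 / 41.1) · √((41.1 + 368) / 368)
   = 711.393 × 1.0544 ≈ 750.07

750 bags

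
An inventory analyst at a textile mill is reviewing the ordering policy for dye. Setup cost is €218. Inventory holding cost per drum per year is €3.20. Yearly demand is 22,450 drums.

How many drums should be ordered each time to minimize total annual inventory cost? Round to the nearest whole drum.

Optimal lot size Q* = (2 × 22,450 × €218 / €3.2)^½ ≈ 1,748.95

1,749 drums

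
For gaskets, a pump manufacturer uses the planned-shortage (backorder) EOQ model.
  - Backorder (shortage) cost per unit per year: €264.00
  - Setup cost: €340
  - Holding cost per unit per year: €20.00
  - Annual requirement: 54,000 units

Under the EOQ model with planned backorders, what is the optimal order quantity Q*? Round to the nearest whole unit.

Basic EOQ = √(2·54,000·340/20) = 1,354.991
Backorder adjustment √((H+b)/b) = √((20+264)/264) = 1.0372
Q* = 1,354.991 × 1.0372 ≈ 1,405.38

1,405 units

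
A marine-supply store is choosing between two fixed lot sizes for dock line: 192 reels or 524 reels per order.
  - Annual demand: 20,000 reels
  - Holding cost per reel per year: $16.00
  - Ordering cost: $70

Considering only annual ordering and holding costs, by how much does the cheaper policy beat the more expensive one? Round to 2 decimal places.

$1,963.91

For each Q, cost = (D/Q)·S + (Q/2)·H.
TC(192) = (20,000/192)×70 + (192/2)×16 = $8,827.67
TC(524) = (20,000/524)×70 + (524/2)×16 = $6,863.76
|ΔTC| = |$8,827.67 − $6,863.76| = $1,963.91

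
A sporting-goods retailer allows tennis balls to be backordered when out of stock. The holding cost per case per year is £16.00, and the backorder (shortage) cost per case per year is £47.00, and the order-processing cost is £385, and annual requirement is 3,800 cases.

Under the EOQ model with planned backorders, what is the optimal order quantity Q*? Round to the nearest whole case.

495 cases

Q* = √(2DS/H) · √((H + b)/b)
   = √(2 × 3,800 × 385 / 16) · √((16 + 47) / 47)
   = 427.639 × 1.1578 ≈ 495.11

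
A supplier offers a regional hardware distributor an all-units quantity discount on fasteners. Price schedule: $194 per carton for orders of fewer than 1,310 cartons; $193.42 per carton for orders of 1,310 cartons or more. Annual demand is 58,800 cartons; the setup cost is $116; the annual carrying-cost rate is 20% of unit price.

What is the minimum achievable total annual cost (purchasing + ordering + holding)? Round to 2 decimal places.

$11,403,640.74

H₁ = 20%×$194 = $38.8000;  H₂ = 20%×$193.42 = $38.6840
EOQ₁ = √(2×58,800×116/38.8000) = 592.95  (< 1,310, feasible at tier 1)
EOQ₂ = √(2×58,800×116/38.6840) = 593.84  (< 1,310 → use Q = 1,310 at tier-2 price)
TC(tier 1 (EOQ₁), Q≈592.9) = $11,430,206.39
TC(tier 2, Q≈1,310.0) = $11,403,640.74
Minimum at tier 2: $11,403,640.74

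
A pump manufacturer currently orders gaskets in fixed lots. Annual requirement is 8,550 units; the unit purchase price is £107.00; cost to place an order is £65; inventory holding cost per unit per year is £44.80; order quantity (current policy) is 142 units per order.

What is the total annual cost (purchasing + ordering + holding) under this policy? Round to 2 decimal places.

Annual ordering cost = (D/Q)·S = (8,550/142) × 65 = £3,913.73
Annual holding cost  = (Q/2)·H = (142/2) × 44.8 = £3,180.80
Purchase cost = D·C = 8,550 × 107 = £914,850.00
Total = £3,913.73 + £3,180.80 + £914,850.00 = £921,944.53

£921,944.53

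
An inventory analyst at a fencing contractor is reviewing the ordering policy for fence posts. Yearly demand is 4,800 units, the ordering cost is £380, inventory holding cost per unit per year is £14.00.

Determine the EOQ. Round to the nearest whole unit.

510 units

Q* = √(2·D·S / H) = √(2·4,800·380 / 14) = √260,571.4 ≈ 510.46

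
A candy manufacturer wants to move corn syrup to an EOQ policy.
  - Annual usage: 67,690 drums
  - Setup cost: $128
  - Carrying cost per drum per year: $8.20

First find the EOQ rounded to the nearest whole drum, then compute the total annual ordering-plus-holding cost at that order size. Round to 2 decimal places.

EOQ = √(2DS/H) = √(2 × 67,690 × 128 / 8.2)
    = √(2,113,248.78) ≈ 1,453.70 → Q = 1,454 drums
Annual ordering cost = (D/Q)·S = (67,690/1,454) × 128 = $5,958.95
Annual holding cost  = (Q/2)·H = (1,454/2) × 8.2 = $5,961.40
Total = $5,958.95 + $5,961.40 = $11,920.35

$11,920.35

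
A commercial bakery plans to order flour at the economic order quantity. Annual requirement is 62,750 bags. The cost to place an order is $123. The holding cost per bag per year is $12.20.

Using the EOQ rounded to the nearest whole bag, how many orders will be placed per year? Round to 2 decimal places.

EOQ = √(2DS/H) = √(2 × 62,750 × 123 / 12.2)
    = √(1,265,286.89) ≈ 1,124.85 → Q = 1,125
N = D/Q = 62,750/1,125 ≈ 55.778 orders/yr

55.78 orders per year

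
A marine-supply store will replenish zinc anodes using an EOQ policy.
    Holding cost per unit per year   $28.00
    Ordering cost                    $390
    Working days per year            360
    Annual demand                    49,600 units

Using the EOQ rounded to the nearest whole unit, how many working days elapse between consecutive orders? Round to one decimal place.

8.5 days

EOQ = √(2DS/H) = √(2 × 49,600 × 390 / 28)
    = √(1,381,714.29) ≈ 1,175.46 → Q = 1,175 units
T = Q/D × 360 days = 1,175/49,600 × 360 = 8.528 days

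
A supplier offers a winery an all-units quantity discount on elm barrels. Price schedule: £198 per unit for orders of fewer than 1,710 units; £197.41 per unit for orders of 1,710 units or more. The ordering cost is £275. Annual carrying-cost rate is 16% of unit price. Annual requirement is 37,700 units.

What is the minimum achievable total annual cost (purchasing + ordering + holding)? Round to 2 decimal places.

H₁ = 16%×£198 = £31.6800;  H₂ = 16%×£197.41 = £31.5856
EOQ₁ = √(2×37,700×275/31.6800) = 809.02  (< 1,710, feasible at tier 1)
EOQ₂ = √(2×37,700×275/31.5856) = 810.23  (< 1,710 → use Q = 1,710 at tier-2 price)
TC(tier 1 (EOQ₁), Q≈809.0) = £7,490,229.76
TC(tier 2, Q≈1,710.0) = £7,475,425.55
Minimum at tier 2: £7,475,425.55

£7,475,425.55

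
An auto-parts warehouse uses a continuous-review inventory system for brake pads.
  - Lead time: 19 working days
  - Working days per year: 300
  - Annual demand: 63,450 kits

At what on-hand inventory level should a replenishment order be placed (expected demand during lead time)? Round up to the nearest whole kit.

Daily demand d = 63,450 / 300 = 211.500 kits/day
Demand during lead time = 211.500 × 19 = 4,018.50
Reorder point = 4,018.50 → round up

4,019 kits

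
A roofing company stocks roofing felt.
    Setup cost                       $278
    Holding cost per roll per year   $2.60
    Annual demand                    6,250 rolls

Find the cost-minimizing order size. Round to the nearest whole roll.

1,156 rolls

Optimal lot size Q* = (2 × 6,250 × $278 / $2.6)^½ ≈ 1,156.09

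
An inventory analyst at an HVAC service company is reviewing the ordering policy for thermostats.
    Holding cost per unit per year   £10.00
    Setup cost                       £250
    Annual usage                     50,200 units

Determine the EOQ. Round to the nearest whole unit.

1,584 units

EOQ = √(2DS/H) = √(2 × 50,200 × 250 / 10)
    = √(2,510,000.00) ≈ 1,584.30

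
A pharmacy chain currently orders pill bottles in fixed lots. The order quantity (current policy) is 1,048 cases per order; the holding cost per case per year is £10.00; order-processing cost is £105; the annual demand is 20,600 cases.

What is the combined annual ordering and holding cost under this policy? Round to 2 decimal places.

£7,303.93

Orders/yr = 20,600/1,048 = 19.656; ordering cost = 19.656 × £105 = £2,063.93
Average inventory = 1,048/2 = 524; holding cost = 524 × £10 = £5,240.00
Total = £2,063.93 + £5,240.00 = £7,303.93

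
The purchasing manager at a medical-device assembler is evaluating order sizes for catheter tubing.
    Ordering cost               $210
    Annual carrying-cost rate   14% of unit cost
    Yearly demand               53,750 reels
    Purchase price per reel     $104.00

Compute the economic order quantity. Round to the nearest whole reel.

H = i·C = 0.14 × $104 = $14.5600 per reel-year
Q* = √(2·D·S / H) = √(2·53,750·210 / 14.56) = √1,550,480.8 ≈ 1,245.18

1,245 reels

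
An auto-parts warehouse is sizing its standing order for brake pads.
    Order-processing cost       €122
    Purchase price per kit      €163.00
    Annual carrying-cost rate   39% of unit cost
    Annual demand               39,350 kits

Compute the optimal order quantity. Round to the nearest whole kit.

389 kits

H = i·C = 0.39 × €163 = €63.5700 per kit-year
2DS/H = 2·39,350·122/63.57 = 151,036.65
EOQ = √151,036.65 ≈ 388.63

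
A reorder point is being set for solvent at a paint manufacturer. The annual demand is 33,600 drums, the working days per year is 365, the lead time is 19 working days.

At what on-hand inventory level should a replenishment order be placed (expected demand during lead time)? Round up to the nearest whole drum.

1,750 drums

Daily demand d = 33,600 / 365 = 92.055 drums/day
Demand during lead time = 92.055 × 19 = 1,749.04
Reorder point = 1,749.04 → round up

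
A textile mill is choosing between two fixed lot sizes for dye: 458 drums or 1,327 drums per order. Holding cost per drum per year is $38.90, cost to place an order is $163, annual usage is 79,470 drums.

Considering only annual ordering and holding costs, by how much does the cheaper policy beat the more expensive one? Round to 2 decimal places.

For each Q, cost = (D/Q)·S + (Q/2)·H.
TC(458) = (79,470/458)×163 + (458/2)×38.9 = $37,191.09
TC(1,327) = (79,470/1,327)×163 + (1,327/2)×38.9 = $35,571.72
Lots of 1,327 are cheaper by $1,619.37.

$1,619.37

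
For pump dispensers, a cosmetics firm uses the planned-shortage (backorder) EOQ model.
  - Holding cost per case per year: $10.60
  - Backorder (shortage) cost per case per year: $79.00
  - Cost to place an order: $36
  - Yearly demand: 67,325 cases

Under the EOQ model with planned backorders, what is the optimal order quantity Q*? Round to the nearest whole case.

Basic EOQ = √(2·67,325·36/10.6) = 676.241
Backorder adjustment √((H+b)/b) = √((10.6+79)/79) = 1.0650
Q* = 676.241 × 1.0650 ≈ 720.18

720 cases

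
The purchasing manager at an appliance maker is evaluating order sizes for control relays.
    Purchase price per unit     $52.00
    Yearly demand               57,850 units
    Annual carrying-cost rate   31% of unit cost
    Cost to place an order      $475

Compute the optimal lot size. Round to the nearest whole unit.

Holding cost per unit per year: H = 31% × $52 = $16.1200
2DS/H = 2·57,850·475/16.12 = 3,409,274.19
EOQ = √3,409,274.19 ≈ 1,846.42

1,846 units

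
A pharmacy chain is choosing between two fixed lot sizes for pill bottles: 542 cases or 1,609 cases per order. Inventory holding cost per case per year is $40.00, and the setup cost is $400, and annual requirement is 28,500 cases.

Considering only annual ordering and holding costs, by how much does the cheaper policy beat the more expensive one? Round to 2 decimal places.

$7,391.94

Annual cost at Q: ordering D·S/Q plus holding Q·H/2.
TC(542) = (28,500/542)×400 + (542/2)×40 = $31,873.21
TC(1,609) = (28,500/1,609)×400 + (1,609/2)×40 = $39,265.15
|ΔTC| = |$31,873.21 − $39,265.15| = $7,391.94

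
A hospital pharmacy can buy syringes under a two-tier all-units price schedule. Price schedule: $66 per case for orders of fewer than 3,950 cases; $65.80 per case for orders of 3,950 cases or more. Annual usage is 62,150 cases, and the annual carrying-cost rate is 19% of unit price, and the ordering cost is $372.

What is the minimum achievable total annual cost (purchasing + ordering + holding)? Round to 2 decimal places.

$4,120,014.56

H₁ = 19%×$66 = $12.5400;  H₂ = 19%×$65.80 = $12.5020
EOQ₁ = √(2×62,150×372/12.5400) = 1,920.25  (< 3,950, feasible at tier 1)
EOQ₂ = √(2×62,150×372/12.5020) = 1,923.17  (< 3,950 → use Q = 3,950 at tier-2 price)
TC(tier 1 (EOQ₁), Q≈1,920.3) = $4,125,979.96
TC(tier 2, Q≈3,950.0) = $4,120,014.56
Minimum at tier 2: $4,120,014.56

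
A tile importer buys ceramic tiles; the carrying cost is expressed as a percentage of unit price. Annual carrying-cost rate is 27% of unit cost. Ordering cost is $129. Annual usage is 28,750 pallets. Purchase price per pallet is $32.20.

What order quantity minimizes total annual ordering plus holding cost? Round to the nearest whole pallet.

924 pallets

H = i·C = 0.27 × $32.2 = $8.6940 per pallet-year
Optimal lot size Q* = (2 × 28,750 × $129 / $8.694)^½ ≈ 923.67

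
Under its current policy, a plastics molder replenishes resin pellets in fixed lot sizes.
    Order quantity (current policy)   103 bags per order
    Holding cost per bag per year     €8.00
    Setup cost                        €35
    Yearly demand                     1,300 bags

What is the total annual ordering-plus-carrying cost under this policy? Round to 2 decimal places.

€853.75

Orders/yr = 1,300/103 = 12.621; ordering cost = 12.621 × €35 = €441.75
Average inventory = 103/2 = 51.5; holding cost = 51.5 × €8 = €412.00
Total = €441.75 + €412.00 = €853.75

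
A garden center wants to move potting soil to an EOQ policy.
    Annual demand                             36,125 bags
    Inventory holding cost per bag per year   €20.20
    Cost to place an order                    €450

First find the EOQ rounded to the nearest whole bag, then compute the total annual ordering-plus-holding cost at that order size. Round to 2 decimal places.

€25,627.18

Q* = √(2·D·S / H) = √(2·36,125·450 / 20.2) = √1,609,529.7 ≈ 1,268.67 → Q = 1,269 bags
Orders/yr = 36,125/1,269 = 28.467; ordering cost = 28.467 × €450 = €12,810.28
Average inventory = 1,269/2 = 634.5; holding cost = 634.5 × €20.2 = €12,816.90
Total = €12,810.28 + €12,816.90 = €25,627.18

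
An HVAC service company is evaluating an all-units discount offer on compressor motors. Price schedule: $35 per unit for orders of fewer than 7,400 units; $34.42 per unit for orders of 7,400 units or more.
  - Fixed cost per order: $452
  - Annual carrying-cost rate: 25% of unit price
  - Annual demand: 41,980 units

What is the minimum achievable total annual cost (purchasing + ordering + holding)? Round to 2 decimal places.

$1,479,354.28

H₁ = 25%×$35 = $8.7500;  H₂ = 25%×$34.42 = $8.6050
EOQ₁ = √(2×41,980×452/8.7500) = 2,082.58  (< 7,400, feasible at tier 1)
EOQ₂ = √(2×41,980×452/8.6050) = 2,100.05  (< 7,400 → use Q = 7,400 at tier-2 price)
TC(tier 1 (EOQ₁), Q≈2,082.6) = $1,487,522.56
TC(tier 2, Q≈7,400.0) = $1,479,354.28
Minimum at tier 2: $1,479,354.28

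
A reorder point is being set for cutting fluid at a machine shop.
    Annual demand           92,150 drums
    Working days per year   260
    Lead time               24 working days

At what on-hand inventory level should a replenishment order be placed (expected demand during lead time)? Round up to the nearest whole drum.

8,507 drums

Daily demand d = 92,150 / 260 = 354.423 drums/day
Demand during lead time = 354.423 × 24 = 8,506.15
Reorder point = 8,506.15 → round up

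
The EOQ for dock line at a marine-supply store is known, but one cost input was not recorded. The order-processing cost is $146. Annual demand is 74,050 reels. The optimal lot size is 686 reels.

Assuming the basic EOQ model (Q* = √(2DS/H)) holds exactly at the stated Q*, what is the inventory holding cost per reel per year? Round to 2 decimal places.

Since Q* = (2DS/H)^½, squaring gives Q*²·H = 2DS.
H = 2DS / Q² = 2 × 74,050 × 146 / 686² = 45.9473

$45.95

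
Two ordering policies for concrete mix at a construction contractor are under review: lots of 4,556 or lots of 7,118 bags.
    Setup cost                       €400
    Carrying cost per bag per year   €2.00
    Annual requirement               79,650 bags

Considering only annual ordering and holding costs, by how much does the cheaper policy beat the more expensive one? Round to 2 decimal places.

TC(Q) = (D/Q)S + (Q/2)H
TC(4,556) = (79,650/4,556)×400 + (4,556/2)×2 = €11,548.98
TC(7,118) = (79,650/7,118)×400 + (7,118/2)×2 = €11,593.98
Cheaper: Q = 4,556.  Difference = €45.00

€45.00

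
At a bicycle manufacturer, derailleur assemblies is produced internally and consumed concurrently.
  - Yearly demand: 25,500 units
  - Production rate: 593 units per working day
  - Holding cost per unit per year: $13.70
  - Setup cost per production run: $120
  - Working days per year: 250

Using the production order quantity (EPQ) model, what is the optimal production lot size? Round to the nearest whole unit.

735 units

d = 25,500/250 = 102.0000 units/day;  effective holding cost H(1 − d/p) = 13.7·(1 − 102.0000/593) = 11.34351
Q* = √(2DS / H_eff) = √(2·25,500·120 / 11.34351) ≈ 734.52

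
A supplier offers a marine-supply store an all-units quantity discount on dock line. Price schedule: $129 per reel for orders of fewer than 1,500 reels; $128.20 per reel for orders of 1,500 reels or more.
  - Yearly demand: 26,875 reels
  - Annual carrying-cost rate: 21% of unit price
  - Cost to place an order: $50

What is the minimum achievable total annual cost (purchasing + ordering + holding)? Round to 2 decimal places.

$3,466,462.33

H₁ = 21%×$129 = $27.0900;  H₂ = 21%×$128.20 = $26.9220
EOQ₁ = √(2×26,875×50/27.0900) = 314.97  (< 1,500, feasible at tier 1)
EOQ₂ = √(2×26,875×50/26.9220) = 315.95  (< 1,500 → use Q = 1,500 at tier-2 price)
TC(tier 1 (EOQ₁), Q≈315.0) = $3,475,407.55
TC(tier 2, Q≈1,500.0) = $3,466,462.33
Minimum at tier 2: $3,466,462.33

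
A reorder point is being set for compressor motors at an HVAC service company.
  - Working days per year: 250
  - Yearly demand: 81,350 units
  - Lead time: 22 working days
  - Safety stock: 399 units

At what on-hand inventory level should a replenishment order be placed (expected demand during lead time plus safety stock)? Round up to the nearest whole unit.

7,558 units

Daily demand d = 81,350 / 250 = 325.400 units/day
Demand during lead time = 325.400 × 22 = 7,158.80
Reorder point = 7,158.80 + 399 = 7,557.80 → round up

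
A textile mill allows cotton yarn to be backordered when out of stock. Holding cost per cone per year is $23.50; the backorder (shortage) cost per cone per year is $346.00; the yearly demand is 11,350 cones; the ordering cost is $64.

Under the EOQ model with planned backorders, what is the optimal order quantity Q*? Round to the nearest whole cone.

Basic EOQ = √(2·11,350·64/23.5) = 248.639
Backorder adjustment √((H+b)/b) = √((23.5+346)/346) = 1.0334
Q* = 248.639 × 1.0334 ≈ 256.94

257 cones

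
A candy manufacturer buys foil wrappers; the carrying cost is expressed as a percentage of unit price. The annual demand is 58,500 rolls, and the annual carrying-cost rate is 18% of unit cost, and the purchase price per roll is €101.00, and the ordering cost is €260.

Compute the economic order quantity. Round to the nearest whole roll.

H = i·C = 0.18 × €101 = €18.1800 per roll-year
Optimal lot size Q* = (2 × 58,500 × €260 / €18.18)^½ ≈ 1,293.55

1,294 rolls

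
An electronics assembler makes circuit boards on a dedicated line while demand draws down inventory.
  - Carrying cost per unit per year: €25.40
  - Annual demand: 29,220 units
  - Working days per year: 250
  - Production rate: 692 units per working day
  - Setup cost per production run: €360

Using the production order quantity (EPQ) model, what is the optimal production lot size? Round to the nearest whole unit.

998 units

d = 29,220/250 = 116.8800 units/day;  effective holding cost H(1 − d/p) = 25.4·(1 − 116.8800/692) = 21.10990
Q* = √(2DS / H_eff) = √(2·29,220·360 / 21.10990) ≈ 998.31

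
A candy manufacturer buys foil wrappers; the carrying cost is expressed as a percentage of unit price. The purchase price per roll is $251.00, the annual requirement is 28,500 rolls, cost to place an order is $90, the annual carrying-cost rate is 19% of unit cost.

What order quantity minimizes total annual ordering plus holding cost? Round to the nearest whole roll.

328 rolls

Holding cost per roll per year: H = 19% × $251 = $47.6900
2DS/H = 2·28,500·90/47.69 = 107,569.72
EOQ = √107,569.72 ≈ 327.98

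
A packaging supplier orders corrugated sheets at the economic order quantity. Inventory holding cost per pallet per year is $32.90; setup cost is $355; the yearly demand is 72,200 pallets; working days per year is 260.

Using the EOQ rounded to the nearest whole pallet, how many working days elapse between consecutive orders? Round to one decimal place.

Optimal lot size Q* = (2 × 72,200 × $355 / $32.9)^½ ≈ 1,248.24 → Q = 1,248 pallets
Days between orders = 260 / (D/Q) = 260 / 57.853 ≈ 4.494

4.5 days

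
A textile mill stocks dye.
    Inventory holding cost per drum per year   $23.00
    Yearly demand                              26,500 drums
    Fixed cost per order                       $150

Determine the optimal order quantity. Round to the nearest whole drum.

EOQ = √(2DS/H) = √(2 × 26,500 × 150 / 23)
    = √(345,652.17) ≈ 587.92

588 drums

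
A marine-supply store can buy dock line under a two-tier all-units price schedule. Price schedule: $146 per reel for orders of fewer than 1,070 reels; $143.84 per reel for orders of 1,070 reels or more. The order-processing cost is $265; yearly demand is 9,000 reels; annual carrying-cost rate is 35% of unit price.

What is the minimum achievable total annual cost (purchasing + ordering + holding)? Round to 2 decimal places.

$1,323,723.01

H₁ = 35%×$146 = $51.1000;  H₂ = 35%×$143.84 = $50.3440
EOQ₁ = √(2×9,000×265/51.1000) = 305.53  (< 1,070, feasible at tier 1)
EOQ₂ = √(2×9,000×265/50.3440) = 307.81  (< 1,070 → use Q = 1,070 at tier-2 price)
TC(tier 1 (EOQ₁), Q≈305.5) = $1,329,612.40
TC(tier 2, Q≈1,070.0) = $1,323,723.01
Minimum at tier 2: $1,323,723.01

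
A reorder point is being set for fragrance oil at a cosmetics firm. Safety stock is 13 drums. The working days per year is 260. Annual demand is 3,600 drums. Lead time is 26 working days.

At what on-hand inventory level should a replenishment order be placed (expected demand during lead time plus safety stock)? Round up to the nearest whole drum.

373 drums

Daily demand d = 3,600 / 260 = 13.846 drums/day
Demand during lead time = 13.846 × 26 = 360.00
Reorder point = 360.00 + 13 = 373.00 → round up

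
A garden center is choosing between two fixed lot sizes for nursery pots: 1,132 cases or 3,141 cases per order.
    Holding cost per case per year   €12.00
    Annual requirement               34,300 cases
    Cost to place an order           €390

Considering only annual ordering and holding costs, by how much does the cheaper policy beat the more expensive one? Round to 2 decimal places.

€4,495.70

Annual cost at Q: ordering D·S/Q plus holding Q·H/2.
TC(1,132) = (34,300/1,132)×390 + (1,132/2)×12 = €18,609.14
TC(3,141) = (34,300/3,141)×390 + (3,141/2)×12 = €23,104.83
Cheaper: Q = 1,132.  Difference = €4,495.70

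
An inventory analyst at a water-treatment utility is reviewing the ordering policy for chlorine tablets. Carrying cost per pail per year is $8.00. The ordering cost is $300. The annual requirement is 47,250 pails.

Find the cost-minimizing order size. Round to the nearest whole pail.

2DS/H = 2·47,250·300/8 = 3,543,750.00
EOQ = √3,543,750.00 ≈ 1,882.49

1,882 pails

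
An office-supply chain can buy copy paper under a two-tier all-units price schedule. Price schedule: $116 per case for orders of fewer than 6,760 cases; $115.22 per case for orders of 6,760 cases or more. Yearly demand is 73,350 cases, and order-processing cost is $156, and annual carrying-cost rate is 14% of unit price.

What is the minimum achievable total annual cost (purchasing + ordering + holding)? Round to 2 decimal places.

$8,507,601.80

H₁ = 14%×$116 = $16.2400;  H₂ = 14%×$115.22 = $16.1308
EOQ₁ = √(2×73,350×156/16.2400) = 1,187.09  (< 6,760, feasible at tier 1)
EOQ₂ = √(2×73,350×156/16.1308) = 1,191.10  (< 6,760 → use Q = 6,760 at tier-2 price)
TC(tier 1 (EOQ₁), Q≈1,187.1) = $8,527,878.37
TC(tier 2, Q≈6,760.0) = $8,507,601.80
Minimum at tier 2: $8,507,601.80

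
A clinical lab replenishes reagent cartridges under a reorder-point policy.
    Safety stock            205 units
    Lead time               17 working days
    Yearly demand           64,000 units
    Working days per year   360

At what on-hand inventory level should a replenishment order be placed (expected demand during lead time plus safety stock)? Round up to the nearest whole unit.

3,228 units

Daily demand d = 64,000 / 360 = 177.778 units/day
Demand during lead time = 177.778 × 17 = 3,022.22
Reorder point = 3,022.22 + 205 = 3,227.22 → round up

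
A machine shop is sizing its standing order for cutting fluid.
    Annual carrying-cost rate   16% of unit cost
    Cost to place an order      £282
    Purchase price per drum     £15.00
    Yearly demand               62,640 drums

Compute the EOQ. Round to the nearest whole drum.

Carrying cost H = £15 × 16% = £2.4000/drum/yr
2DS/H = 2·62,640·282/2.4 = 14,720,400.00
EOQ = √14,720,400.00 ≈ 3,836.72

3,837 drums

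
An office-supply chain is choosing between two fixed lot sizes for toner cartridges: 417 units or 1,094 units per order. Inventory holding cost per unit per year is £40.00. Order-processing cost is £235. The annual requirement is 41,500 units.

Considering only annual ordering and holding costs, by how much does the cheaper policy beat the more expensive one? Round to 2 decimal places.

£932.76

Annual cost at Q: ordering D·S/Q plus holding Q·H/2.
TC(417) = (41,500/417)×235 + (417/2)×40 = £31,727.29
TC(1,094) = (41,500/1,094)×235 + (1,094/2)×40 = £30,794.53
|ΔTC| = |£31,727.29 − £30,794.53| = £932.76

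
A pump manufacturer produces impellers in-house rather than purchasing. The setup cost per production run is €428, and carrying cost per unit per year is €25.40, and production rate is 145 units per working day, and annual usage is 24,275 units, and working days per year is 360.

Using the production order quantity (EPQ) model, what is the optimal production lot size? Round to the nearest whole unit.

1,237 units

d = 24,275/360 = 67.4306 units/day;  effective holding cost H(1 − d/p) = 25.4·(1 − 67.4306/145) = 13.58803
Q* = √(2DS / H_eff) = √(2·24,275·428 / 13.58803) ≈ 1,236.63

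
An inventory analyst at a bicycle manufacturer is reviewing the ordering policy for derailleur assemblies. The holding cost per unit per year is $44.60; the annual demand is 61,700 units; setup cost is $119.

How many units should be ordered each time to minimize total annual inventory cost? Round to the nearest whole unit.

2DS/H = 2·61,700·119/44.6 = 329,251.12
EOQ = √329,251.12 ≈ 573.80

574 units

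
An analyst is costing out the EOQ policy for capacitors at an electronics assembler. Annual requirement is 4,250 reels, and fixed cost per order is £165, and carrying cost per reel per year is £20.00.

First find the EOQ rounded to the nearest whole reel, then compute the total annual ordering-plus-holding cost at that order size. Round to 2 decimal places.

2DS/H = 2·4,250·165/20 = 70,125.00
EOQ = √70,125.00 ≈ 264.81 → Q = 265 reels
Orders/yr = 4,250/265 = 16.038; ordering cost = 16.038 × £165 = £2,646.23
Average inventory = 265/2 = 132.5; holding cost = 132.5 × £20 = £2,650.00
Total = £2,646.23 + £2,650.00 = £5,296.23

£5,296.23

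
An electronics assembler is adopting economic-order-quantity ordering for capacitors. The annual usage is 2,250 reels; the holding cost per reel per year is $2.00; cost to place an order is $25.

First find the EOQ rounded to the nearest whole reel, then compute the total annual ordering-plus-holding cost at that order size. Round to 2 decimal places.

$474.34

Q* = √(2·D·S / H) = √(2·2,250·25 / 2) = √56,250.0 ≈ 237.17 → Q = 237 reels
Ordering: D/Q × S = 2,250/237 × $25 = $237.34
Holding:  Q/2 × H = 237/2 × $2 = $237.00
Total = $237.34 + $237.00 = $474.34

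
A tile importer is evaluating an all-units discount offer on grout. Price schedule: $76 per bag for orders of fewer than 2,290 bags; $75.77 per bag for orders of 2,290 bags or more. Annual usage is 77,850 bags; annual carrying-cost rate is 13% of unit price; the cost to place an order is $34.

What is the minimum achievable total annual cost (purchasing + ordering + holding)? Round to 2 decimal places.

$5,911,128.72

H₁ = 13%×$76 = $9.8800;  H₂ = 13%×$75.77 = $9.8501
EOQ₁ = √(2×77,850×34/9.8800) = 731.99  (< 2,290, feasible at tier 1)
EOQ₂ = √(2×77,850×34/9.8501) = 733.10  (< 2,290 → use Q = 2,290 at tier-2 price)
TC(tier 1 (EOQ₁), Q≈732.0) = $5,923,832.06
TC(tier 2, Q≈2,290.0) = $5,911,128.72
Minimum at tier 2: $5,911,128.72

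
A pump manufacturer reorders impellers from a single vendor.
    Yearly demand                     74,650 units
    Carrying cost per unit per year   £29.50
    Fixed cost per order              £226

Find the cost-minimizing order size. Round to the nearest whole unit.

2DS/H = 2·74,650·226/29.5 = 1,143,789.83
EOQ = √1,143,789.83 ≈ 1,069.48

1,069 units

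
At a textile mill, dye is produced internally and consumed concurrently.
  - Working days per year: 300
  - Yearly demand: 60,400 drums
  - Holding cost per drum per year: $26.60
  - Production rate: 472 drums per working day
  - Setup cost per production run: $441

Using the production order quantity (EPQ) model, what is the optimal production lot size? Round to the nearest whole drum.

1,869 drums

Daily demand d = 60,400/300 = 201.333; p = 472; 1 − d/p = 0.57345
EPQ = √(2DS / (H(1 − d/p)))
    = √(2 × 60,400 × 441 / (26.6 × 0.57345)) ≈ 1,868.81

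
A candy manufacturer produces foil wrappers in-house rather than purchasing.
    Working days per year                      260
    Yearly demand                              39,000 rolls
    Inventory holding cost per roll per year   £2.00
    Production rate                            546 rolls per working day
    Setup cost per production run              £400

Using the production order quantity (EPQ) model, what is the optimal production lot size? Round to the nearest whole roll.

Daily demand d = 39,000/260 = 150.000; p = 546; 1 − d/p = 0.72527
EPQ = √(2DS / (H(1 − d/p)))
    = √(2 × 39,000 × 400 / (2 × 0.72527)) ≈ 4,637.79

4,638 rolls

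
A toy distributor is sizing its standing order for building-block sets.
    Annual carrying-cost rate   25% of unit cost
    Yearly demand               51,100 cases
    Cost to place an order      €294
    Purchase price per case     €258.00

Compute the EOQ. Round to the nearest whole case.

683 cases

Holding cost per case per year: H = 25% × €258 = €64.5000
EOQ = √(2DS/H) = √(2 × 51,100 × 294 / 64.5)
    = √(465,841.86) ≈ 682.53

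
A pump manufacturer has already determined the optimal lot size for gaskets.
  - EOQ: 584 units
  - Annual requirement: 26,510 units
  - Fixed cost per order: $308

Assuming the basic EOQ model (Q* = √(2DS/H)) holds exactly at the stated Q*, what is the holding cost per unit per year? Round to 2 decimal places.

EOQ relation: Q² = 2DS/H, so rearrange for the unknown.
H = 2DS / Q² = 2 × 26,510 × 308 / 584² = 47.8812

$47.88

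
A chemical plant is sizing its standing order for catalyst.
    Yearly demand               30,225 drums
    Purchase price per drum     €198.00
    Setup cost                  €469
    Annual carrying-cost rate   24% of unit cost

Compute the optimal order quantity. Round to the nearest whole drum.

Holding cost per drum per year: H = 24% × €198 = €47.5200
2DS/H = 2·30,225·469/47.52 = 596,613.01
EOQ = √596,613.01 ≈ 772.41

772 drums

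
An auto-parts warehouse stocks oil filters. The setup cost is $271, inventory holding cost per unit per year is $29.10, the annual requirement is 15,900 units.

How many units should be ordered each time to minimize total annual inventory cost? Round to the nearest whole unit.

544 units

2DS/H = 2·15,900·271/29.1 = 296,144.33
EOQ = √296,144.33 ≈ 544.19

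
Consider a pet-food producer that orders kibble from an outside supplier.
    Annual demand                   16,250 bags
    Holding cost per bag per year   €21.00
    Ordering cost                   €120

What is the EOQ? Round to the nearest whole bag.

431 bags

EOQ = √(2DS/H) = √(2 × 16,250 × 120 / 21)
    = √(185,714.29) ≈ 430.95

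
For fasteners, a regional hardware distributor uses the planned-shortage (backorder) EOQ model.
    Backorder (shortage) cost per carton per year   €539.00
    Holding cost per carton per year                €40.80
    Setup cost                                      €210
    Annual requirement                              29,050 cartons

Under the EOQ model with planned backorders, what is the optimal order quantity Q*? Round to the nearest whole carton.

Q* = √(2DS/H) · √((H + b)/b)
   = √(2 × 29,050 × 210 / 40.8) · √((40.8 + 539) / 539)
   = 546.849 × 1.0372 ≈ 567.17

567 cartons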